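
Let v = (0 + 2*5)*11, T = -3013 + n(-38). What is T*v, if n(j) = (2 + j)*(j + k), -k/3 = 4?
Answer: -133430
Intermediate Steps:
k = -12 (k = -3*4 = -12)
n(j) = (-12 + j)*(2 + j) (n(j) = (2 + j)*(j - 12) = (2 + j)*(-12 + j) = (-12 + j)*(2 + j))
T = -1213 (T = -3013 + (-24 + (-38)**2 - 10*(-38)) = -3013 + (-24 + 1444 + 380) = -3013 + 1800 = -1213)
v = 110 (v = (0 + 10)*11 = 10*11 = 110)
T*v = -1213*110 = -133430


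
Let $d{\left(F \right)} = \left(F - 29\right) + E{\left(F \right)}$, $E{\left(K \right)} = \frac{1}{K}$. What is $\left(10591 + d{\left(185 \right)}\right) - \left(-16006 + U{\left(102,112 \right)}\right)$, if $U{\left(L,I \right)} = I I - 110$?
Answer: $\frac{2649016}{185} \approx 14319.0$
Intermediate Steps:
$U{\left(L,I \right)} = -110 + I^{2}$ ($U{\left(L,I \right)} = I^{2} - 110 = -110 + I^{2}$)
$d{\left(F \right)} = -29 + F + \frac{1}{F}$ ($d{\left(F \right)} = \left(F - 29\right) + \frac{1}{F} = \left(-29 + F\right) + \frac{1}{F} = -29 + F + \frac{1}{F}$)
$\left(10591 + d{\left(185 \right)}\right) - \left(-16006 + U{\left(102,112 \right)}\right) = \left(10591 + \left(-29 + 185 + \frac{1}{185}\right)\right) + \left(16006 - \left(-110 + 112^{2}\right)\right) = \left(10591 + \left(-29 + 185 + \frac{1}{185}\right)\right) + \left(16006 - \left(-110 + 12544\right)\right) = \left(10591 + \frac{28861}{185}\right) + \left(16006 - 12434\right) = \frac{1988196}{185} + \left(16006 - 12434\right) = \frac{1988196}{185} + 3572 = \frac{2649016}{185}$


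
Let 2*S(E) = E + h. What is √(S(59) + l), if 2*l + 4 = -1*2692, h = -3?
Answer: 2*I*√330 ≈ 36.332*I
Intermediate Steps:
S(E) = -3/2 + E/2 (S(E) = (E - 3)/2 = (-3 + E)/2 = -3/2 + E/2)
l = -1348 (l = -2 + (-1*2692)/2 = -2 + (½)*(-2692) = -2 - 1346 = -1348)
√(S(59) + l) = √((-3/2 + (½)*59) - 1348) = √((-3/2 + 59/2) - 1348) = √(28 - 1348) = √(-1320) = 2*I*√330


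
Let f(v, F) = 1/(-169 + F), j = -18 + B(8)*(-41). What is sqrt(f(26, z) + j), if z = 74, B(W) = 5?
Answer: 3*I*sqrt(223630)/95 ≈ 14.934*I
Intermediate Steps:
j = -223 (j = -18 + 5*(-41) = -18 - 205 = -223)
sqrt(f(26, z) + j) = sqrt(1/(-169 + 74) - 223) = sqrt(1/(-95) - 223) = sqrt(-1/95 - 223) = sqrt(-21186/95) = 3*I*sqrt(223630)/95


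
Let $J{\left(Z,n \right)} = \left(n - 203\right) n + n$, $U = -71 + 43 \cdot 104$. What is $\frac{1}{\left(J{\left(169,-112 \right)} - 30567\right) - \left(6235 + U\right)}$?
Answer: $- \frac{1}{6035} \approx -0.0001657$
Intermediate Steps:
$U = 4401$ ($U = -71 + 4472 = 4401$)
$J{\left(Z,n \right)} = n + n \left(-203 + n\right)$ ($J{\left(Z,n \right)} = \left(-203 + n\right) n + n = n \left(-203 + n\right) + n = n + n \left(-203 + n\right)$)
$\frac{1}{\left(J{\left(169,-112 \right)} - 30567\right) - \left(6235 + U\right)} = \frac{1}{\left(- 112 \left(-202 - 112\right) - 30567\right) - 10636} = \frac{1}{\left(\left(-112\right) \left(-314\right) - 30567\right) - 10636} = \frac{1}{\left(35168 - 30567\right) - 10636} = \frac{1}{4601 - 10636} = \frac{1}{-6035} = - \frac{1}{6035}$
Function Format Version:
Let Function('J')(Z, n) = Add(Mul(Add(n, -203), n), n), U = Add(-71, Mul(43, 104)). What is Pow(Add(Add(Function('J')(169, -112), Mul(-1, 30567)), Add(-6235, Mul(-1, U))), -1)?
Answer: Rational(-1, 6035) ≈ -0.00016570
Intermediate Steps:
U = 4401 (U = Add(-71, 4472) = 4401)
Function('J')(Z, n) = Add(n, Mul(n, Add(-203, n))) (Function('J')(Z, n) = Add(Mul(Add(-203, n), n), n) = Add(Mul(n, Add(-203, n)), n) = Add(n, Mul(n, Add(-203, n))))
Pow(Add(Add(Function('J')(169, -112), Mul(-1, 30567)), Add(-6235, Mul(-1, U))), -1) = Pow(Add(Add(Mul(-112, Add(-202, -112)), Mul(-1, 30567)), Add(-6235, Mul(-1, 4401))), -1) = Pow(Add(Add(Mul(-112, -314), -30567), Add(-6235, -4401)), -1) = Pow(Add(Add(35168, -30567), -10636), -1) = Pow(Add(4601, -10636), -1) = Pow(-6035, -1) = Rational(-1, 6035)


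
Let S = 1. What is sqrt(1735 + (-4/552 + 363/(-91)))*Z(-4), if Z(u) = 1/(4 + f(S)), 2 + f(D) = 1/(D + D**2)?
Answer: sqrt(272985113310)/31395 ≈ 16.642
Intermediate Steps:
f(D) = -2 + 1/(D + D**2)
Z(u) = 2/5 (Z(u) = 1/(4 + (1 - 2*1 - 2*1**2)/(1*(1 + 1))) = 1/(4 + 1*(1 - 2 - 2*1)/2) = 1/(4 + 1*(1/2)*(1 - 2 - 2)) = 1/(4 + 1*(1/2)*(-3)) = 1/(4 - 3/2) = 1/(5/2) = 2/5)
sqrt(1735 + (-4/552 + 363/(-91)))*Z(-4) = sqrt(1735 + (-4/552 + 363/(-91)))*(2/5) = sqrt(1735 + (-4*1/552 + 363*(-1/91)))*(2/5) = sqrt(1735 + (-1/138 - 363/91))*(2/5) = sqrt(1735 - 50185/12558)*(2/5) = sqrt(21737945/12558)*(2/5) = (sqrt(272985113310)/12558)*(2/5) = sqrt(272985113310)/31395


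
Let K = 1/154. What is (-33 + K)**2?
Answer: 25816561/23716 ≈ 1088.6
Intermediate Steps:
K = 1/154 ≈ 0.0064935
(-33 + K)**2 = (-33 + 1/154)**2 = (-5081/154)**2 = 25816561/23716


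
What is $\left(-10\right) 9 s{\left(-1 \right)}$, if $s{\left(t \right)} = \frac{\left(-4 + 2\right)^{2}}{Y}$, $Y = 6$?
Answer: $-60$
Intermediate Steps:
$s{\left(t \right)} = \frac{2}{3}$ ($s{\left(t \right)} = \frac{\left(-4 + 2\right)^{2}}{6} = \left(-2\right)^{2} \cdot \frac{1}{6} = 4 \cdot \frac{1}{6} = \frac{2}{3}$)
$\left(-10\right) 9 s{\left(-1 \right)} = \left(-10\right) 9 \cdot \frac{2}{3} = \left(-90\right) \frac{2}{3} = -60$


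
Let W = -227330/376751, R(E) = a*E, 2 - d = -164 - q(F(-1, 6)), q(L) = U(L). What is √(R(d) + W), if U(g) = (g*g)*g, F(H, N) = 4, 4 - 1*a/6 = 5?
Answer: I*√195964662886210/376751 ≈ 37.156*I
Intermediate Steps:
a = -6 (a = 24 - 6*5 = 24 - 30 = -6)
U(g) = g³ (U(g) = g²*g = g³)
q(L) = L³
d = 230 (d = 2 - (-164 - 1*4³) = 2 - (-164 - 1*64) = 2 - (-164 - 64) = 2 - 1*(-228) = 2 + 228 = 230)
R(E) = -6*E
W = -227330/376751 (W = -227330*1/376751 = -227330/376751 ≈ -0.60340)
√(R(d) + W) = √(-6*230 - 227330/376751) = √(-1380 - 227330/376751) = √(-520143710/376751) = I*√195964662886210/376751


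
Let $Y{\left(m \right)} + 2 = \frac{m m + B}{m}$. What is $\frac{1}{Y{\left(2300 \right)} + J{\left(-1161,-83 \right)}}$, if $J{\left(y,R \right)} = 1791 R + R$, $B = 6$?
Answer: $- \frac{1150}{168403697} \approx -6.8288 \cdot 10^{-6}$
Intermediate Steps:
$J{\left(y,R \right)} = 1792 R$
$Y{\left(m \right)} = -2 + \frac{6 + m^{2}}{m}$ ($Y{\left(m \right)} = -2 + \frac{m m + 6}{m} = -2 + \frac{m^{2} + 6}{m} = -2 + \frac{6 + m^{2}}{m}$)
$\frac{1}{Y{\left(2300 \right)} + J{\left(-1161,-83 \right)}} = \frac{1}{\left(-2 + 2300 + \frac{6}{2300}\right) + 1792 \left(-83\right)} = \frac{1}{\left(-2 + 2300 + 6 \cdot \frac{1}{2300}\right) - 148736} = \frac{1}{\left(-2 + 2300 + \frac{3}{1150}\right) - 148736} = \frac{1}{\frac{2642703}{1150} - 148736} = \frac{1}{- \frac{168403697}{1150}} = - \frac{1150}{168403697}$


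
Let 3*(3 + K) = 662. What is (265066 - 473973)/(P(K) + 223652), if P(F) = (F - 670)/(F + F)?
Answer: -272832542/292088155 ≈ -0.93408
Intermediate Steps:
K = 653/3 (K = -3 + (⅓)*662 = -3 + 662/3 = 653/3 ≈ 217.67)
P(F) = (-670 + F)/(2*F) (P(F) = (-670 + F)/((2*F)) = (-670 + F)*(1/(2*F)) = (-670 + F)/(2*F))
(265066 - 473973)/(P(K) + 223652) = (265066 - 473973)/((-670 + 653/3)/(2*(653/3)) + 223652) = -208907/((½)*(3/653)*(-1357/3) + 223652) = -208907/(-1357/1306 + 223652) = -208907/292088155/1306 = -208907*1306/292088155 = -272832542/292088155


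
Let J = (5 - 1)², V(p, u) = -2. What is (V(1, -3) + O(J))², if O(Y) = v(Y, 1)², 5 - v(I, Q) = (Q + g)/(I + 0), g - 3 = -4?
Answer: 529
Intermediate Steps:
g = -1 (g = 3 - 4 = -1)
J = 16 (J = 4² = 16)
v(I, Q) = 5 - (-1 + Q)/I (v(I, Q) = 5 - (Q - 1)/(I + 0) = 5 - (-1 + Q)/I)
O(Y) = 25 (O(Y) = ((1 - 1*1 + 5*Y)/Y)² = ((1 - 1 + 5*Y)/Y)² = ((5*Y)/Y)² = 5² = 25)
(V(1, -3) + O(J))² = (-2 + 25)² = 23² = 529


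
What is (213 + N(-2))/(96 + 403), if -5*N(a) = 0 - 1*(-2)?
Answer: 1063/2495 ≈ 0.42605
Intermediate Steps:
N(a) = -⅖ (N(a) = -(0 - 1*(-2))/5 = -(0 + 2)/5 = -⅕*2 = -⅖)
(213 + N(-2))/(96 + 403) = (213 - ⅖)/(96 + 403) = (1063/5)/499 = (1063/5)*(1/499) = 1063/2495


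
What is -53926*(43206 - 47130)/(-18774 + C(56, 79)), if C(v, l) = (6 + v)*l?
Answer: -52901406/3469 ≈ -15250.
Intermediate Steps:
C(v, l) = l*(6 + v)
-53926*(43206 - 47130)/(-18774 + C(56, 79)) = -53926*(43206 - 47130)/(-18774 + 79*(6 + 56)) = -53926*(-3924/(-18774 + 79*62)) = -53926*(-3924/(-18774 + 4898)) = -53926/((-13876*(-1/3924))) = -53926/3469/981 = -53926*981/3469 = -52901406/3469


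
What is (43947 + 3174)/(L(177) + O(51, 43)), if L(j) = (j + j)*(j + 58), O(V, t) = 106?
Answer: 47121/83296 ≈ 0.56571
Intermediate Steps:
L(j) = 2*j*(58 + j) (L(j) = (2*j)*(58 + j) = 2*j*(58 + j))
(43947 + 3174)/(L(177) + O(51, 43)) = (43947 + 3174)/(2*177*(58 + 177) + 106) = 47121/(2*177*235 + 106) = 47121/(83190 + 106) = 47121/83296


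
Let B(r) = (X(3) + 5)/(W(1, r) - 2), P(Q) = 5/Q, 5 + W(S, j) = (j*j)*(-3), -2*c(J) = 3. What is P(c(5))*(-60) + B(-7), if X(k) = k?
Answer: 15396/77 ≈ 199.95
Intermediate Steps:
c(J) = -3/2 (c(J) = -½*3 = -3/2)
W(S, j) = -5 - 3*j² (W(S, j) = -5 + (j*j)*(-3) = -5 + j²*(-3) = -5 - 3*j²)
B(r) = 8/(-7 - 3*r²) (B(r) = (3 + 5)/((-5 - 3*r²) - 2) = 8/(-7 - 3*r²))
P(c(5))*(-60) + B(-7) = (5/(-3/2))*(-60) - 8/(7 + 3*(-7)²) = (5*(-⅔))*(-60) - 8/(7 + 3*49) = -10/3*(-60) - 8/(7 + 147) = 200 - 8/154 = 200 - 8*1/154 = 200 - 4/77 = 15396/77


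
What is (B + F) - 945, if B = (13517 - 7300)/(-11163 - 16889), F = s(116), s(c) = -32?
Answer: -27413021/28052 ≈ -977.22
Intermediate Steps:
F = -32
B = -6217/28052 (B = 6217/(-28052) = 6217*(-1/28052) = -6217/28052 ≈ -0.22162)
(B + F) - 945 = (-6217/28052 - 32) - 945 = -903881/28052 - 945 = -27413021/28052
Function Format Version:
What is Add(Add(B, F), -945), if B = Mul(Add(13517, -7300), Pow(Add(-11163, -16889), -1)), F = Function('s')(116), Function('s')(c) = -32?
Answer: Rational(-27413021, 28052) ≈ -977.22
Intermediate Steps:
F = -32
B = Rational(-6217, 28052) (B = Mul(6217, Pow(-28052, -1)) = Mul(6217, Rational(-1, 28052)) = Rational(-6217, 28052) ≈ -0.22162)
Add(Add(B, F), -945) = Add(Add(Rational(-6217, 28052), -32), -945) = Add(Rational(-903881, 28052), -945) = Rational(-27413021, 28052)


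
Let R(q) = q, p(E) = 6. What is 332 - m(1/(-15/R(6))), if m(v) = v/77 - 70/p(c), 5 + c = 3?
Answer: 396941/1155 ≈ 343.67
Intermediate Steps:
c = -2 (c = -5 + 3 = -2)
m(v) = -35/3 + v/77 (m(v) = v/77 - 70/6 = v*(1/77) - 70*1/6 = v/77 - 35/3 = -35/3 + v/77)
332 - m(1/(-15/R(6))) = 332 - (-35/3 + 1/(77*((-15/6)))) = 332 - (-35/3 + 1/(77*((-15*1/6)))) = 332 - (-35/3 + 1/(77*(-5/2))) = 332 - (-35/3 + (1/77)*(-2/5)) = 332 - (-35/3 - 2/385) = 332 - 1*(-13481/1155) = 332 + 13481/1155 = 396941/1155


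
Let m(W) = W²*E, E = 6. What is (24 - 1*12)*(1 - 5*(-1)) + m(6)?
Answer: 288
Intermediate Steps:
m(W) = 6*W² (m(W) = W²*6 = 6*W²)
(24 - 1*12)*(1 - 5*(-1)) + m(6) = (24 - 1*12)*(1 - 5*(-1)) + 6*6² = (24 - 12)*(1 + 5) + 6*36 = 12*6 + 216 = 72 + 216 = 288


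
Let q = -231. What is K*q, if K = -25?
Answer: 5775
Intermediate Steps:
K*q = -25*(-231) = 5775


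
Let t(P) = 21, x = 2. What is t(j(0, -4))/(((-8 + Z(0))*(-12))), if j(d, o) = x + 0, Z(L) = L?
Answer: 7/32 ≈ 0.21875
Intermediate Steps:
j(d, o) = 2 (j(d, o) = 2 + 0 = 2)
t(j(0, -4))/(((-8 + Z(0))*(-12))) = 21/(((-8 + 0)*(-12))) = 21/((-8*(-12))) = 21/96 = 21*(1/96) = 7/32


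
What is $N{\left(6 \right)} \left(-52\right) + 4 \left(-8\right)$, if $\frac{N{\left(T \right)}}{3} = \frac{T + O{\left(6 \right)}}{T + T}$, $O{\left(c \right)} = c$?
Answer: $-188$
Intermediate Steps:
$N{\left(T \right)} = \frac{3 \left(6 + T\right)}{2 T}$ ($N{\left(T \right)} = 3 \frac{T + 6}{T + T} = 3 \frac{6 + T}{2 T} = \frac{3 \left(6 + T\right)}{2 T}$)
$N{\left(6 \right)} \left(-52\right) + 4 \left(-8\right) = \left(\frac{3}{2} + \frac{9}{6}\right) \left(-52\right) + 4 \left(-8\right) = \left(\frac{3}{2} + 9 \cdot \frac{1}{6}\right) \left(-52\right) - 32 = \left(\frac{3}{2} + \frac{3}{2}\right) \left(-52\right) - 32 = 3 \left(-52\right) - 32 = -156 - 32 = -188$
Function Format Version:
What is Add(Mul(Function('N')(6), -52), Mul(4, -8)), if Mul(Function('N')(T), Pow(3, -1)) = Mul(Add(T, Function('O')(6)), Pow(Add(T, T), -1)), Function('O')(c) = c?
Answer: -188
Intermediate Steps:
Function('N')(T) = Mul(Rational(3, 2), Pow(T, -1), Add(6, T)) (Function('N')(T) = Mul(3, Mul(Add(T, 6), Pow(Add(T, T), -1))) = Mul(3, Mul(Add(6, T), Pow(Mul(2, T), -1))) = Mul(3, Mul(Add(6, T), Mul(Rational(1, 2), Pow(T, -1)))) = Mul(3, Mul(Rational(1, 2), Pow(T, -1), Add(6, T))) = Mul(Rational(3, 2), Pow(T, -1), Add(6, T)))
Add(Mul(Function('N')(6), -52), Mul(4, -8)) = Add(Mul(Add(Rational(3, 2), Mul(9, Pow(6, -1))), -52), Mul(4, -8)) = Add(Mul(Add(Rational(3, 2), Mul(9, Rational(1, 6))), -52), -32) = Add(Mul(Add(Rational(3, 2), Rational(3, 2)), -52), -32) = Add(Mul(3, -52), -32) = Add(-156, -32) = -188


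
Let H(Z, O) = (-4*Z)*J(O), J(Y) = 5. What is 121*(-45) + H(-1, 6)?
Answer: -5425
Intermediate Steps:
H(Z, O) = -20*Z (H(Z, O) = -4*Z*5 = -20*Z)
121*(-45) + H(-1, 6) = 121*(-45) - 20*(-1) = -5445 + 20 = -5425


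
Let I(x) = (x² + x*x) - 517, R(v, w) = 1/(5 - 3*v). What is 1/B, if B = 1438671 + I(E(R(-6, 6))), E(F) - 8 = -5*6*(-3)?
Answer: 1/1457362 ≈ 6.8617e-7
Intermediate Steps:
R(v, w) = 1/(5 - 3*v)
E(F) = 98 (E(F) = 8 - 5*6*(-3) = 8 - 30*(-3) = 8 + 90 = 98)
I(x) = -517 + 2*x² (I(x) = (x² + x²) - 517 = 2*x² - 517 = -517 + 2*x²)
B = 1457362 (B = 1438671 + (-517 + 2*98²) = 1438671 + (-517 + 2*9604) = 1438671 + (-517 + 19208) = 1438671 + 18691 = 1457362)
1/B = 1/1457362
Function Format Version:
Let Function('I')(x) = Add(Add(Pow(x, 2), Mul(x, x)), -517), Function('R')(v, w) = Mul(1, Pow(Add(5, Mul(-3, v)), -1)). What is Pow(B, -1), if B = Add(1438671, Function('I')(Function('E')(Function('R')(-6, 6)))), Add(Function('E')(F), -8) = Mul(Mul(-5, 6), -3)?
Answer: Rational(1, 1457362) ≈ 6.8617e-7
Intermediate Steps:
Function('R')(v, w) = Pow(Add(5, Mul(-3, v)), -1)
Function('E')(F) = 98 (Function('E')(F) = Add(8, Mul(Mul(-5, 6), -3)) = Add(8, Mul(-30, -3)) = Add(8, 90) = 98)
Function('I')(x) = Add(-517, Mul(2, Pow(x, 2))) (Function('I')(x) = Add(Add(Pow(x, 2), Pow(x, 2)), -517) = Add(Mul(2, Pow(x, 2)), -517) = Add(-517, Mul(2, Pow(x, 2))))
B = 1457362 (B = Add(1438671, Add(-517, Mul(2, Pow(98, 2)))) = Add(1438671, Add(-517, Mul(2, 9604))) = Add(1438671, Add(-517, 19208)) = Add(1438671, 18691) = 1457362)
Pow(B, -1) = Pow(1457362, -1) = Rational(1, 1457362)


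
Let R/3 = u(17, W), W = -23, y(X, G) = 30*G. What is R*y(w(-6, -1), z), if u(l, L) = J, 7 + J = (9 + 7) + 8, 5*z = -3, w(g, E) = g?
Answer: -918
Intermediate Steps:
z = -⅗ (z = (⅕)*(-3) = -⅗ ≈ -0.60000)
J = 17 (J = -7 + ((9 + 7) + 8) = -7 + (16 + 8) = -7 + 24 = 17)
u(l, L) = 17
R = 51 (R = 3*17 = 51)
R*y(w(-6, -1), z) = 51*(30*(-⅗)) = 51*(-18) = -918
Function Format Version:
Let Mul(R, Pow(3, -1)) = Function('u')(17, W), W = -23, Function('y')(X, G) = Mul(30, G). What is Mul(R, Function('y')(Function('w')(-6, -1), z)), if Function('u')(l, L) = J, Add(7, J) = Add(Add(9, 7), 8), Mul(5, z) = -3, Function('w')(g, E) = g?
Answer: -918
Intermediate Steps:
z = Rational(-3, 5) (z = Mul(Rational(1, 5), -3) = Rational(-3, 5) ≈ -0.60000)
J = 17 (J = Add(-7, Add(Add(9, 7), 8)) = Add(-7, Add(16, 8)) = Add(-7, 24) = 17)
Function('u')(l, L) = 17
R = 51 (R = Mul(3, 17) = 51)
Mul(R, Function('y')(Function('w')(-6, -1), z)) = Mul(51, Mul(30, Rational(-3, 5))) = Mul(51, -18) = -918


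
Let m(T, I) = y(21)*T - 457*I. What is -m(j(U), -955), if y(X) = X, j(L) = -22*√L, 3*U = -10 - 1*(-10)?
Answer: -436435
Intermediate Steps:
U = 0 (U = (-10 - 1*(-10))/3 = (-10 + 10)/3 = (⅓)*0 = 0)
m(T, I) = -457*I + 21*T (m(T, I) = 21*T - 457*I = -457*I + 21*T)
-m(j(U), -955) = -(-457*(-955) + 21*(-22*√0)) = -(436435 + 21*(-22*0)) = -(436435 + 21*0) = -(436435 + 0) = -1*436435 = -436435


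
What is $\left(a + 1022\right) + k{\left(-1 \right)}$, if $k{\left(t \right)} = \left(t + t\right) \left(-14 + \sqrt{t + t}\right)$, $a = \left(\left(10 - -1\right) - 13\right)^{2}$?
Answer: $1054 - 2 i \sqrt{2} \approx 1054.0 - 2.8284 i$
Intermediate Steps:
$a = 4$ ($a = \left(\left(10 + 1\right) - 13\right)^{2} = \left(11 - 13\right)^{2} = \left(-2\right)^{2} = 4$)
$k{\left(t \right)} = 2 t \left(-14 + \sqrt{2} \sqrt{t}\right)$ ($k{\left(t \right)} = 2 t \left(-14 + \sqrt{2 t}\right) = 2 t \left(-14 + \sqrt{2} \sqrt{t}\right)$)
$\left(a + 1022\right) + k{\left(-1 \right)} = \left(4 + 1022\right) + \left(\left(-28\right) \left(-1\right) + 2 \sqrt{2} \left(-1\right)^{\frac{3}{2}}\right) = 1026 + \left(28 + 2 \sqrt{2} \left(- i\right)\right) = 1026 + \left(28 - 2 i \sqrt{2}\right) = 1054 - 2 i \sqrt{2}$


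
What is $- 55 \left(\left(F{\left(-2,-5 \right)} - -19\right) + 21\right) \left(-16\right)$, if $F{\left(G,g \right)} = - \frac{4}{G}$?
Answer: $36960$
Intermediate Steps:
$- 55 \left(\left(F{\left(-2,-5 \right)} - -19\right) + 21\right) \left(-16\right) = - 55 \left(\left(- \frac{4}{-2} - -19\right) + 21\right) \left(-16\right) = - 55 \left(\left(\left(-4\right) \left(- \frac{1}{2}\right) + 19\right) + 21\right) \left(-16\right) = - 55 \left(\left(2 + 19\right) + 21\right) \left(-16\right) = - 55 \left(21 + 21\right) \left(-16\right) = \left(-55\right) 42 \left(-16\right) = \left(-2310\right) \left(-16\right) = 36960$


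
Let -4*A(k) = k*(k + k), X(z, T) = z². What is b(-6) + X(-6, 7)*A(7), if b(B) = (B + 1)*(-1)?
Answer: -877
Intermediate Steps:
A(k) = -k²/2 (A(k) = -k*(k + k)/4 = -k*2*k/4 = -k²/2)
b(B) = -1 - B (b(B) = (1 + B)*(-1) = -1 - B)
b(-6) + X(-6, 7)*A(7) = (-1 - 1*(-6)) + (-6)²*(-½*7²) = (-1 + 6) + 36*(-½*49) = 5 + 36*(-49/2) = 5 - 882 = -877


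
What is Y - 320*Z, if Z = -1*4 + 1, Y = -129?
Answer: 831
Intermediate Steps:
Z = -3 (Z = -4 + 1 = -3)
Y - 320*Z = -129 - 320*(-3) = -129 + 960 = 831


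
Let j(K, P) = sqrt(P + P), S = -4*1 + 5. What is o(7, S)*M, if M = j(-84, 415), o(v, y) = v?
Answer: 7*sqrt(830) ≈ 201.67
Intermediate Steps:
S = 1 (S = -4 + 5 = 1)
j(K, P) = sqrt(2)*sqrt(P) (j(K, P) = sqrt(2*P) = sqrt(2)*sqrt(P))
M = sqrt(830) (M = sqrt(2)*sqrt(415) = sqrt(830) ≈ 28.810)
o(7, S)*M = 7*sqrt(830)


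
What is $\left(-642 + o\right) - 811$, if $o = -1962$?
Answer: $-3415$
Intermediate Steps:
$\left(-642 + o\right) - 811 = \left(-642 - 1962\right) - 811 = -2604 - 811 = -3415$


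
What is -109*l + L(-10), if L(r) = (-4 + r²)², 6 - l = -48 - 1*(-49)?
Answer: 8671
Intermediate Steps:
l = 5 (l = 6 - (-48 - 1*(-49)) = 6 - (-48 + 49) = 6 - 1*1 = 6 - 1 = 5)
-109*l + L(-10) = -109*5 + (-4 + (-10)²)² = -545 + (-4 + 100)² = -545 + 96² = -545 + 9216 = 8671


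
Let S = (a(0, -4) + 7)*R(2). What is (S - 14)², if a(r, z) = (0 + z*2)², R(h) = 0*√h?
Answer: 196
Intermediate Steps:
R(h) = 0
a(r, z) = 4*z² (a(r, z) = (0 + 2*z)² = (2*z)² = 4*z²)
S = 0 (S = (4*(-4)² + 7)*0 = (4*16 + 7)*0 = (64 + 7)*0 = 71*0 = 0)
(S - 14)² = (0 - 14)² = (-14)² = 196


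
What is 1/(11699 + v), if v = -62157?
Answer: -1/50458 ≈ -1.9818e-5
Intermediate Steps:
1/(11699 + v) = 1/(11699 - 62157) = 1/(-50458) = -1/50458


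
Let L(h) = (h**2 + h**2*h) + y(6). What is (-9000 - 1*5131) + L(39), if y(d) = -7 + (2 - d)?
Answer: 46698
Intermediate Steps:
y(d) = -5 - d
L(h) = -11 + h**2 + h**3 (L(h) = (h**2 + h**2*h) + (-5 - 1*6) = (h**2 + h**3) + (-5 - 6) = (h**2 + h**3) - 11 = -11 + h**2 + h**3)
(-9000 - 1*5131) + L(39) = (-9000 - 1*5131) + (-11 + 39**2 + 39**3) = (-9000 - 5131) + (-11 + 1521 + 59319) = -14131 + 60829 = 46698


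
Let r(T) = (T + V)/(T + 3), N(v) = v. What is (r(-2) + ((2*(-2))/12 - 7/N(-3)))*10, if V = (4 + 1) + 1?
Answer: 60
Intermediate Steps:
V = 6 (V = 5 + 1 = 6)
r(T) = (6 + T)/(3 + T) (r(T) = (T + 6)/(T + 3) = (6 + T)/(3 + T))
(r(-2) + ((2*(-2))/12 - 7/N(-3)))*10 = ((6 - 2)/(3 - 2) + ((2*(-2))/12 - 7/(-3)))*10 = (4/1 + (-4*1/12 - 7*(-1/3)))*10 = (1*4 + (-1/3 + 7/3))*10 = (4 + 2)*10 = 6*10 = 60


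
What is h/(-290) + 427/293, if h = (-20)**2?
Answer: 663/8497 ≈ 0.078027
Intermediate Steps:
h = 400
h/(-290) + 427/293 = 400/(-290) + 427/293 = 400*(-1/290) + 427*(1/293) = -40/29 + 427/293 = 663/8497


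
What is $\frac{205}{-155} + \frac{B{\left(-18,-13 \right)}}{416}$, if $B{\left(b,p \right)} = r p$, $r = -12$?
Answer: $- \frac{235}{248} \approx -0.94758$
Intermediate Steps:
$B{\left(b,p \right)} = - 12 p$
$\frac{205}{-155} + \frac{B{\left(-18,-13 \right)}}{416} = \frac{205}{-155} + \frac{\left(-12\right) \left(-13\right)}{416} = 205 \left(- \frac{1}{155}\right) + 156 \cdot \frac{1}{416} = - \frac{41}{31} + \frac{3}{8} = - \frac{235}{248}$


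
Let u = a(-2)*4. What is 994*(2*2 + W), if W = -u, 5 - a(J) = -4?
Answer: -31808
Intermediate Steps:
a(J) = 9 (a(J) = 5 - 1*(-4) = 5 + 4 = 9)
u = 36 (u = 9*4 = 36)
W = -36 (W = -1*36 = -36)
994*(2*2 + W) = 994*(2*2 - 36) = 994*(4 - 36) = 994*(-32) = -31808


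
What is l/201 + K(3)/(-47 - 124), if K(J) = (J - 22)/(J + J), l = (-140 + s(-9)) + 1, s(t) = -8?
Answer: -2579/3618 ≈ -0.71282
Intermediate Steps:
l = -147 (l = (-140 - 8) + 1 = -148 + 1 = -147)
K(J) = (-22 + J)/(2*J) (K(J) = (-22 + J)/((2*J)) = (-22 + J)*(1/(2*J)) = (-22 + J)/(2*J))
l/201 + K(3)/(-47 - 124) = -147/201 + ((½)*(-22 + 3)/3)/(-47 - 124) = -147*1/201 + ((½)*(⅓)*(-19))/(-171) = -49/67 - 19/6*(-1/171) = -49/67 + 1/54 = -2579/3618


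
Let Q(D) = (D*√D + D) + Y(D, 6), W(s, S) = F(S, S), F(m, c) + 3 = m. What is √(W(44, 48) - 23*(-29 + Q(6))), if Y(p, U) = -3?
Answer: √(643 - 138*√6) ≈ 17.463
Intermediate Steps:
F(m, c) = -3 + m
W(s, S) = -3 + S
Q(D) = -3 + D + D^(3/2) (Q(D) = (D*√D + D) - 3 = (D^(3/2) + D) - 3 = (D + D^(3/2)) - 3 = -3 + D + D^(3/2))
√(W(44, 48) - 23*(-29 + Q(6))) = √((-3 + 48) - 23*(-29 + (-3 + 6 + 6^(3/2)))) = √(45 - 23*(-29 + (-3 + 6 + 6*√6))) = √(45 - 23*(-29 + (3 + 6*√6))) = √(45 - 23*(-26 + 6*√6)) = √(45 + (598 - 138*√6)) = √(643 - 138*√6)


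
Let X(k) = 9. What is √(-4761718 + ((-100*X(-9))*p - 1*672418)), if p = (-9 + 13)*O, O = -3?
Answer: 2*I*√1355834 ≈ 2328.8*I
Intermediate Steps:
p = -12 (p = (-9 + 13)*(-3) = 4*(-3) = -12)
√(-4761718 + ((-100*X(-9))*p - 1*672418)) = √(-4761718 + (-100*9*(-12) - 1*672418)) = √(-4761718 + (-900*(-12) - 672418)) = √(-4761718 + (10800 - 672418)) = √(-4761718 - 661618) = √(-5423336) = 2*I*√1355834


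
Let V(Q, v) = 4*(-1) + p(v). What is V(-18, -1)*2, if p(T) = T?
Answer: -10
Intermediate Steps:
V(Q, v) = -4 + v (V(Q, v) = 4*(-1) + v = -4 + v)
V(-18, -1)*2 = (-4 - 1)*2 = -5*2 = -10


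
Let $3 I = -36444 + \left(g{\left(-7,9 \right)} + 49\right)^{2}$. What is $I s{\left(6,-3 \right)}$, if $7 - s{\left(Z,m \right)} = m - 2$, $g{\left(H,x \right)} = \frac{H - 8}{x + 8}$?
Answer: $- \frac{39452768}{289} \approx -1.3651 \cdot 10^{5}$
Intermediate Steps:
$g{\left(H,x \right)} = \frac{-8 + H}{8 + x}$
$s{\left(Z,m \right)} = 9 - m$ ($s{\left(Z,m \right)} = 7 - \left(m - 2\right) = 7 - \left(-2 + m\right) = 9 - m$)
$I = - \frac{9863192}{867}$ ($I = \frac{-36444 + \left(\frac{-8 - 7}{8 + 9} + 49\right)^{2}}{3} = \frac{-36444 + \left(\frac{1}{17} \left(-15\right) + 49\right)^{2}}{3} = \frac{-36444 + \left(- \frac{15}{17} + 49\right)^{2}}{3} = \frac{-36444 + \left(\frac{818}{17}\right)^{2}}{3} = \frac{-36444 + \frac{669124}{289}}{3} = \frac{1}{3} \left(- \frac{9863192}{289}\right) = - \frac{9863192}{867} \approx -11376.0$)
$I s{\left(6,-3 \right)} = - \frac{9863192 \left(9 - -3\right)}{867} = - \frac{9863192 \left(9 + 3\right)}{867} = \left(- \frac{9863192}{867}\right) 12 = - \frac{39452768}{289}$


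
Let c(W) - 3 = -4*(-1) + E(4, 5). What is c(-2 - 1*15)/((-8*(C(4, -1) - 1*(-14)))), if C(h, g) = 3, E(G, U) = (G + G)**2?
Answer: -71/136 ≈ -0.52206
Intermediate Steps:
E(G, U) = 4*G**2 (E(G, U) = (2*G)**2 = 4*G**2)
c(W) = 71 (c(W) = 3 + (-4*(-1) + 4*4**2) = 3 + (4 + 4*16) = 3 + (4 + 64) = 3 + 68 = 71)
c(-2 - 1*15)/((-8*(C(4, -1) - 1*(-14)))) = 71/((-8*(3 - 1*(-14)))) = 71/((-8*(3 + 14))) = 71/((-8*17)) = 71/(-136) = 71*(-1/136) = -71/136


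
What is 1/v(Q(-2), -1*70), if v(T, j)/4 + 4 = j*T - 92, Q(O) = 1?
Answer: -1/664 ≈ -0.0015060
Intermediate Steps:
v(T, j) = -384 + 4*T*j (v(T, j) = -16 + 4*(j*T - 92) = -16 + 4*(T*j - 92) = -16 + 4*(-92 + T*j) = -16 + (-368 + 4*T*j) = -384 + 4*T*j)
1/v(Q(-2), -1*70) = 1/(-384 + 4*1*(-1*70)) = 1/(-384 + 4*1*(-70)) = 1/(-384 - 280) = 1/(-664) = -1/664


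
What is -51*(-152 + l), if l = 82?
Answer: 3570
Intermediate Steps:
-51*(-152 + l) = -51*(-152 + 82) = -51*(-70) = 3570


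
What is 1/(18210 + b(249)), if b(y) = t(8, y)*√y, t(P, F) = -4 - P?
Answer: 3035/55261374 + √249/27630687 ≈ 5.5492e-5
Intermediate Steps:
b(y) = -12*√y (b(y) = (-4 - 1*8)*√y = (-4 - 8)*√y = -12*√y)
1/(18210 + b(249)) = 1/(18210 - 12*√249)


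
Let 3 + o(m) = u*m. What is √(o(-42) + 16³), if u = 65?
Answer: √1363 ≈ 36.919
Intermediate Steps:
o(m) = -3 + 65*m
√(o(-42) + 16³) = √((-3 + 65*(-42)) + 16³) = √((-3 - 2730) + 4096) = √(-2733 + 4096) = √1363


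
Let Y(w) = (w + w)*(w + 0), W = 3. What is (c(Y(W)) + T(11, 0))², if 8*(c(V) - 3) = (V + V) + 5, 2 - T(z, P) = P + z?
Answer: 49/64 ≈ 0.76563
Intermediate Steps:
T(z, P) = 2 - P - z (T(z, P) = 2 - (P + z) = 2 + (-P - z) = 2 - P - z)
Y(w) = 2*w² (Y(w) = (2*w)*w = 2*w²)
c(V) = 29/8 + V/4 (c(V) = 3 + ((V + V) + 5)/8 = 3 + (2*V + 5)/8 = 3 + (5 + 2*V)/8 = 3 + (5/8 + V/4) = 29/8 + V/4)
(c(Y(W)) + T(11, 0))² = ((29/8 + (2*3²)/4) + (2 - 1*0 - 1*11))² = ((29/8 + (2*9)/4) + (2 + 0 - 11))² = ((29/8 + (¼)*18) - 9)² = ((29/8 + 9/2) - 9)² = (65/8 - 9)² = (-7/8)² = 49/64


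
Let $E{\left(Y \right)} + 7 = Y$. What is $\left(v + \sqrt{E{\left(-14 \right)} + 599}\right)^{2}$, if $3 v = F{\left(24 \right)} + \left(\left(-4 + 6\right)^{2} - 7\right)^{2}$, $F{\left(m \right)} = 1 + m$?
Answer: $\frac{6358}{9} + \frac{1156 \sqrt{2}}{3} \approx 1251.4$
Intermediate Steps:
$E{\left(Y \right)} = -7 + Y$
$v = \frac{34}{3}$ ($v = \frac{\left(1 + 24\right) + \left(\left(-4 + 6\right)^{2} - 7\right)^{2}}{3} = \frac{25 + \left(2^{2} - 7\right)^{2}}{3} = \frac{25 + \left(4 - 7\right)^{2}}{3} = \frac{25 + \left(-3\right)^{2}}{3} = \frac{25 + 9}{3} = \frac{1}{3} \cdot 34 = \frac{34}{3} \approx 11.333$)
$\left(v + \sqrt{E{\left(-14 \right)} + 599}\right)^{2} = \left(\frac{34}{3} + \sqrt{\left(-7 - 14\right) + 599}\right)^{2} = \left(\frac{34}{3} + \sqrt{-21 + 599}\right)^{2} = \left(\frac{34}{3} + \sqrt{578}\right)^{2} = \left(\frac{34}{3} + 17 \sqrt{2}\right)^{2}$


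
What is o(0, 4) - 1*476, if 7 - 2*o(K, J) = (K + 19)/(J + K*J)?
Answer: -3799/8 ≈ -474.88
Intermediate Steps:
o(K, J) = 7/2 - (19 + K)/(2*(J + J*K)) (o(K, J) = 7/2 - (K + 19)/(2*(J + K*J)) = 7/2 - (19 + K)/(2*(J + J*K)))
o(0, 4) - 1*476 = (½)*(-19 - 1*0 + 7*4 + 7*4*0)/(4*(1 + 0)) - 1*476 = (½)*(¼)*(-19 + 0 + 28 + 0)/1 - 476 = (½)*(¼)*1*9 - 476 = 9/8 - 476 = -3799/8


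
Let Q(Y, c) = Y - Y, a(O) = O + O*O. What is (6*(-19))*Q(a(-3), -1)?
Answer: 0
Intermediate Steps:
a(O) = O + O**2
Q(Y, c) = 0
(6*(-19))*Q(a(-3), -1) = (6*(-19))*0 = -114*0 = 0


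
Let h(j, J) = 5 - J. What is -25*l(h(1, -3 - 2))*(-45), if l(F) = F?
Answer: 11250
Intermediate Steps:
-25*l(h(1, -3 - 2))*(-45) = -25*(5 - (-3 - 2))*(-45) = -25*(5 - 1*(-5))*(-45) = -25*(5 + 5)*(-45) = -25*10*(-45) = -250*(-45) = 11250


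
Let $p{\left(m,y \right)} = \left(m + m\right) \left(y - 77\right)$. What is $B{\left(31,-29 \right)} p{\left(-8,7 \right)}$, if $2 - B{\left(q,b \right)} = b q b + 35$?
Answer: $-29236480$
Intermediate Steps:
$p{\left(m,y \right)} = 2 m \left(-77 + y\right)$
$B{\left(q,b \right)} = -33 - q b^{2}$ ($B{\left(q,b \right)} = 2 - \left(b q b + 35\right) = 2 - \left(q b^{2} + 35\right) = 2 - \left(35 + q b^{2}\right) = -33 - q b^{2}$)
$B{\left(31,-29 \right)} p{\left(-8,7 \right)} = \left(-33 - 31 \left(-29\right)^{2}\right) 2 \left(-8\right) \left(-77 + 7\right) = \left(-33 - 31 \cdot 841\right) 2 \left(-8\right) \left(-70\right) = \left(-33 - 26071\right) 1120 = \left(-26104\right) 1120 = -29236480$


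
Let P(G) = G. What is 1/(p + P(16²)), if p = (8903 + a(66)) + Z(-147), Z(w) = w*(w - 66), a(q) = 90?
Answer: 1/40560 ≈ 2.4655e-5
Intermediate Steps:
Z(w) = w*(-66 + w)
p = 40304 (p = (8903 + 90) - 147*(-66 - 147) = 8993 - 147*(-213) = 8993 + 31311 = 40304)
1/(p + P(16²)) = 1/(40304 + 16²) = 1/(40304 + 256) = 1/40560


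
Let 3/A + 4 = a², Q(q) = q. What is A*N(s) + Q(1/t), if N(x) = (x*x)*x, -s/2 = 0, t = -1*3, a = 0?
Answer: -⅓ ≈ -0.33333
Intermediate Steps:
t = -3
s = 0 (s = -2*0 = 0)
N(x) = x³ (N(x) = x²*x = x³)
A = -¾ (A = 3/(-4 + 0²) = 3/(-4 + 0) = 3/(-4) = 3*(-¼) = -¾ ≈ -0.75000)
A*N(s) + Q(1/t) = -¾*0³ + 1/(-3) = -¾*0 - ⅓ = 0 - ⅓ = -⅓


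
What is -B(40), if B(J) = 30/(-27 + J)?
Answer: -30/13 ≈ -2.3077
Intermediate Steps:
-B(40) = -30/(-27 + 40) = -30/13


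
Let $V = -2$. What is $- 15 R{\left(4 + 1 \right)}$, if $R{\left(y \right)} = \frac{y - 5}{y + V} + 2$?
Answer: $-30$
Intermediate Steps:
$R{\left(y \right)} = 2 + \frac{-5 + y}{-2 + y}$ ($R{\left(y \right)} = \frac{y - 5}{y - 2} + 2 = \frac{-5 + y}{-2 + y} + 2 = 2 + \frac{-5 + y}{-2 + y}$)
$- 15 R{\left(4 + 1 \right)} = - 15 \frac{3 \left(-3 + \left(4 + 1\right)\right)}{-2 + \left(4 + 1\right)} = - 15 \frac{3 \left(-3 + 5\right)}{-2 + 5} = - 15 \cdot 3 \cdot \frac{1}{3} \cdot 2 = \left(-15\right) 2 = -30$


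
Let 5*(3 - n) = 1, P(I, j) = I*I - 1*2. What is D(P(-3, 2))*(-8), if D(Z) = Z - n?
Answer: -168/5 ≈ -33.600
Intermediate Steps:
P(I, j) = -2 + I**2 (P(I, j) = I**2 - 2 = -2 + I**2)
n = 14/5 (n = 3 - 1/5*1 = 3 - 1/5 = 14/5 ≈ 2.8000)
D(Z) = -14/5 + Z (D(Z) = Z - 1*14/5 = Z - 14/5 = -14/5 + Z)
D(P(-3, 2))*(-8) = (-14/5 + (-2 + (-3)**2))*(-8) = (-14/5 + (-2 + 9))*(-8) = (-14/5 + 7)*(-8) = (21/5)*(-8) = -168/5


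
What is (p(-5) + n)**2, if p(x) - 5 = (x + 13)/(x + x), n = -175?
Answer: 729316/25 ≈ 29173.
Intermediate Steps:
p(x) = 5 + (13 + x)/(2*x) (p(x) = 5 + (x + 13)/(x + x) = 5 + (13 + x)/((2*x)) = 5 + (13 + x)*(1/(2*x)) = 5 + (13 + x)/(2*x))
(p(-5) + n)**2 = ((1/2)*(13 + 11*(-5))/(-5) - 175)**2 = ((1/2)*(-1/5)*(13 - 55) - 175)**2 = ((1/2)*(-1/5)*(-42) - 175)**2 = (21/5 - 175)**2 = (-854/5)**2 = 729316/25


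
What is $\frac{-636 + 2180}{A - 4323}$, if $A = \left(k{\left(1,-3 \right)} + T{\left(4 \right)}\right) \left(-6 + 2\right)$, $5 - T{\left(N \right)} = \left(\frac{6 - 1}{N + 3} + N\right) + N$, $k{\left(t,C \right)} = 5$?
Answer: $- \frac{10808}{30297} \approx -0.35673$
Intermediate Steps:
$T{\left(N \right)} = 5 - \frac{5}{3 + N} - 2 N$ ($T{\left(N \right)} = 5 - \left(\left(\frac{6 - 1}{N + 3} + N\right) + N\right) = 5 - \left(\left(\frac{5}{3 + N} + N\right) + N\right) = 5 - \left(\left(N + \frac{5}{3 + N}\right) + N\right) = 5 - \left(2 N + \frac{5}{3 + N}\right) = 5 - \frac{5}{3 + N} - 2 N$)
$A = - \frac{36}{7}$ ($A = \left(5 + \frac{10 - 4 - 2 \cdot 4^{2}}{3 + 4}\right) \left(-6 + 2\right) = \left(5 + \frac{10 - 4 - 32}{7}\right) \left(-4\right) = \left(5 + \frac{1}{7} \left(-26\right)\right) \left(-4\right) = \left(5 - \frac{26}{7}\right) \left(-4\right) = \frac{9}{7} \left(-4\right) = - \frac{36}{7} \approx -5.1429$)
$\frac{-636 + 2180}{A - 4323} = \frac{-636 + 2180}{- \frac{36}{7} - 4323} = \frac{1544}{- \frac{30297}{7}} = 1544 \left(- \frac{7}{30297}\right) = - \frac{10808}{30297}$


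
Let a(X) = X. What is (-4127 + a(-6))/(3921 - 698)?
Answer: -4133/3223 ≈ -1.2823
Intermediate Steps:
(-4127 + a(-6))/(3921 - 698) = (-4127 - 6)/(3921 - 698) = -4133/3223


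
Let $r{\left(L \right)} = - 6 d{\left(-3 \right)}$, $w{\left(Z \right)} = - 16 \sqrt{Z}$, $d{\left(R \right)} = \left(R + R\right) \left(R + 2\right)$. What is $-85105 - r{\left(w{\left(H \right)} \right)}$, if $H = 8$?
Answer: $-85069$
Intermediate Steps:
$d{\left(R \right)} = 2 R \left(2 + R\right)$
$r{\left(L \right)} = -36$ ($r{\left(L \right)} = - 6 \cdot 2 \left(-3\right) \left(2 - 3\right) = - 6 \cdot 2 \left(-3\right) \left(-1\right) = \left(-6\right) 6 = -36$)
$-85105 - r{\left(w{\left(H \right)} \right)} = -85105 - -36 = -85105 + 36 = -85069$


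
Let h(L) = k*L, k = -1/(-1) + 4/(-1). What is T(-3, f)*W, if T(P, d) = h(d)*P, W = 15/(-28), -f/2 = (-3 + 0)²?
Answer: 1215/14 ≈ 86.786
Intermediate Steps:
k = -3 (k = -1*(-1) + 4*(-1) = 1 - 4 = -3)
f = -18 (f = -2*(-3 + 0)² = -2*(-3)² = -2*9 = -18)
h(L) = -3*L
W = -15/28 (W = 15*(-1/28) = -15/28 ≈ -0.53571)
T(P, d) = -3*P*d (T(P, d) = (-3*d)*P = -3*P*d)
T(-3, f)*W = -3*(-3)*(-18)*(-15/28) = -162*(-15/28) = 1215/14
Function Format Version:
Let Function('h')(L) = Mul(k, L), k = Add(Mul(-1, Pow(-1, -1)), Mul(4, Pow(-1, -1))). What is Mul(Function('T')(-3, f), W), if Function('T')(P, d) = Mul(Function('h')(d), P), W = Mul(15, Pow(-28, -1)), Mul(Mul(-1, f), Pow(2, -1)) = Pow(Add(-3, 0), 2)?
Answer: Rational(1215, 14) ≈ 86.786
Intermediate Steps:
k = -3 (k = Add(Mul(-1, -1), Mul(4, -1)) = Add(1, -4) = -3)
f = -18 (f = Mul(-2, Pow(Add(-3, 0), 2)) = Mul(-2, Pow(-3, 2)) = Mul(-2, 9) = -18)
Function('h')(L) = Mul(-3, L)
W = Rational(-15, 28) (W = Mul(15, Rational(-1, 28)) = Rational(-15, 28) ≈ -0.53571)
Function('T')(P, d) = Mul(-3, P, d) (Function('T')(P, d) = Mul(Mul(-3, d), P) = Mul(-3, P, d))
Mul(Function('T')(-3, f), W) = Mul(Mul(-3, -3, -18), Rational(-15, 28)) = Mul(-162, Rational(-15, 28)) = Rational(1215, 14)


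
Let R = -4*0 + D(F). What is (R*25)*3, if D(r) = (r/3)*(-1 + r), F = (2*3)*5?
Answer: 21750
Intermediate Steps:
F = 30 (F = 6*5 = 30)
D(r) = r*(-1 + r)/3 (D(r) = (r*(1/3))*(-1 + r) = (r/3)*(-1 + r) = r*(-1 + r)/3)
R = 290 (R = -4*0 + (1/3)*30*(-1 + 30) = 0 + (1/3)*30*29 = 0 + 290 = 290)
(R*25)*3 = (290*25)*3 = 7250*3 = 21750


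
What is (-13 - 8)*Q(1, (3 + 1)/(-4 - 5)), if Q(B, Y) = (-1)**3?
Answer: 21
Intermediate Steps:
Q(B, Y) = -1
(-13 - 8)*Q(1, (3 + 1)/(-4 - 5)) = (-13 - 8)*(-1) = -21*(-1) = 21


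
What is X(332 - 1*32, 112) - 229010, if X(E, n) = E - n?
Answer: -228822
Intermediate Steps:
X(332 - 1*32, 112) - 229010 = ((332 - 1*32) - 1*112) - 229010 = ((332 - 32) - 112) - 229010 = (300 - 112) - 229010 = 188 - 229010 = -228822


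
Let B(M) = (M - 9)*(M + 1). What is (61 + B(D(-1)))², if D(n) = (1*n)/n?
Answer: 2025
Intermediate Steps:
D(n) = 1 (D(n) = n/n = 1)
B(M) = (1 + M)*(-9 + M) (B(M) = (-9 + M)*(1 + M) = (1 + M)*(-9 + M))
(61 + B(D(-1)))² = (61 + (-9 + 1² - 8*1))² = (61 + (-9 + 1 - 8))² = (61 - 16)² = 45² = 2025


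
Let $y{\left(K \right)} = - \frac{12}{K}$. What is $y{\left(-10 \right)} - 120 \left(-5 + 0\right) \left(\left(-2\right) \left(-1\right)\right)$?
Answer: $\frac{6006}{5} \approx 1201.2$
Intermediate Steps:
$y{\left(-10 \right)} - 120 \left(-5 + 0\right) \left(\left(-2\right) \left(-1\right)\right) = - \frac{12}{-10} - 120 \left(-5 + 0\right) \left(\left(-2\right) \left(-1\right)\right) = \left(-12\right) \left(- \frac{1}{10}\right) - 120 \left(\left(-5\right) 2\right) = \frac{6}{5} - -1200 = \frac{6}{5} + 1200 = \frac{6006}{5}$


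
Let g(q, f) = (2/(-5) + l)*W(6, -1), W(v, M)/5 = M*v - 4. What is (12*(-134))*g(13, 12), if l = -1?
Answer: -112560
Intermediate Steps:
W(v, M) = -20 + 5*M*v (W(v, M) = 5*(M*v - 4) = 5*(-4 + M*v) = -20 + 5*M*v)
g(q, f) = 70 (g(q, f) = (2/(-5) - 1)*(-20 + 5*(-1)*6) = (2*(-⅕) - 1)*(-20 - 30) = (-⅖ - 1)*(-50) = -7/5*(-50) = 70)
(12*(-134))*g(13, 12) = (12*(-134))*70 = -1608*70 = -112560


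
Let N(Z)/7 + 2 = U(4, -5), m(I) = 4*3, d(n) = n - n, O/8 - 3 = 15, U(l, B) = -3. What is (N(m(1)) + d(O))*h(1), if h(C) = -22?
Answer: 770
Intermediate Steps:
O = 144 (O = 24 + 8*15 = 24 + 120 = 144)
d(n) = 0
m(I) = 12
N(Z) = -35 (N(Z) = -14 + 7*(-3) = -14 - 21 = -35)
(N(m(1)) + d(O))*h(1) = (-35 + 0)*(-22) = -35*(-22) = 770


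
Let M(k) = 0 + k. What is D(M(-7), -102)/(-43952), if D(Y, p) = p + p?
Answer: 51/10988 ≈ 0.0046414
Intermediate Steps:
M(k) = k
D(Y, p) = 2*p
D(M(-7), -102)/(-43952) = (2*(-102))/(-43952) = -204*(-1/43952) = 51/10988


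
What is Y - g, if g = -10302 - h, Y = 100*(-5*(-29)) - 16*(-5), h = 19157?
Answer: 44039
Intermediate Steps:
Y = 14580 (Y = 100*145 + 80 = 14500 + 80 = 14580)
g = -29459 (g = -10302 - 1*19157 = -10302 - 19157 = -29459)
Y - g = 14580 - 1*(-29459) = 14580 + 29459 = 44039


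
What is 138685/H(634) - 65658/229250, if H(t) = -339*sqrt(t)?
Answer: -32829/114625 - 138685*sqrt(634)/214926 ≈ -16.534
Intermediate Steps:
138685/H(634) - 65658/229250 = 138685/((-339*sqrt(634))) - 65658/229250 = 138685*(-sqrt(634)/214926) - 65658*1/229250 = -138685*sqrt(634)/214926 - 32829/114625 = -32829/114625 - 138685*sqrt(634)/214926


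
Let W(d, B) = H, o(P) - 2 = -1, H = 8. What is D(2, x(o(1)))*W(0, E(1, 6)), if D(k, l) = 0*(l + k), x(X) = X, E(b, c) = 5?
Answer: 0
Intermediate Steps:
o(P) = 1 (o(P) = 2 - 1 = 1)
W(d, B) = 8
D(k, l) = 0 (D(k, l) = 0*(k + l) = 0)
D(2, x(o(1)))*W(0, E(1, 6)) = 0*8 = 0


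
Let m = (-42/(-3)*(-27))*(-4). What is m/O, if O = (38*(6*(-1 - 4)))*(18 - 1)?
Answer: -126/1615 ≈ -0.078019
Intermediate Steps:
O = -19380 (O = (38*(6*(-5)))*17 = (38*(-30))*17 = -1140*17 = -19380)
m = 1512 (m = (-42*(-⅓)*(-27))*(-4) = (14*(-27))*(-4) = -378*(-4) = 1512)
m/O = 1512/(-19380) = 1512*(-1/19380) = -126/1615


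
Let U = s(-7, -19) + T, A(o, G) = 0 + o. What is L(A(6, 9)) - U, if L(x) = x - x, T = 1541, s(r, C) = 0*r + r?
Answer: -1534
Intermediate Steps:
s(r, C) = r (s(r, C) = 0 + r = r)
A(o, G) = o
U = 1534 (U = -7 + 1541 = 1534)
L(x) = 0
L(A(6, 9)) - U = 0 - 1*1534 = 0 - 1534 = -1534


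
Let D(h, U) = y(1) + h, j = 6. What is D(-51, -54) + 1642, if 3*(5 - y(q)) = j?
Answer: 1594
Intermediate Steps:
y(q) = 3 (y(q) = 5 - 1/3*6 = 5 - 2 = 3)
D(h, U) = 3 + h
D(-51, -54) + 1642 = (3 - 51) + 1642 = -48 + 1642 = 1594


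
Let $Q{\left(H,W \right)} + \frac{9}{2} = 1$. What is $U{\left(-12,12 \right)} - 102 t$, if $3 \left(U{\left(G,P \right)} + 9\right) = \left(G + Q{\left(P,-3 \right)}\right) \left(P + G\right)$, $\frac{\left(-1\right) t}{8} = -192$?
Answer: $-156681$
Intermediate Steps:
$t = 1536$ ($t = \left(-8\right) \left(-192\right) = 1536$)
$Q{\left(H,W \right)} = - \frac{7}{2}$ ($Q{\left(H,W \right)} = - \frac{9}{2} + 1 = - \frac{7}{2}$)
$U{\left(G,P \right)} = -9 + \frac{\left(- \frac{7}{2} + G\right) \left(G + P\right)}{3}$ ($U{\left(G,P \right)} = -9 + \frac{\left(G - \frac{7}{2}\right) \left(P + G\right)}{3} = -9 + \frac{\left(- \frac{7}{2} + G\right) \left(G + P\right)}{3}$)
$U{\left(-12,12 \right)} - 102 t = \left(-9 - -14 - 14 + \frac{\left(-12\right)^{2}}{3} + \frac{1}{3} \left(-12\right) 12\right) - 156672 = \left(-9 + 14 - 14 + \frac{1}{3} \cdot 144 - 48\right) - 156672 = \left(-9 + 14 - 14 + 48 - 48\right) - 156672 = -9 - 156672 = -156681$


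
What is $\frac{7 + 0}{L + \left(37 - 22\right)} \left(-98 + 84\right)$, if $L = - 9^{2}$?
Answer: $\frac{49}{33} \approx 1.4848$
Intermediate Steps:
$L = -81$ ($L = \left(-1\right) 81 = -81$)
$\frac{7 + 0}{L + \left(37 - 22\right)} \left(-98 + 84\right) = \frac{7 + 0}{-81 + \left(37 - 22\right)} \left(-98 + 84\right) = \frac{7}{-81 + \left(37 - 22\right)} \left(-14\right) = \frac{7}{-81 + 15} \left(-14\right) = \frac{7}{-66} \left(-14\right) = 7 \left(- \frac{1}{66}\right) \left(-14\right) = \left(- \frac{7}{66}\right) \left(-14\right) = \frac{49}{33}$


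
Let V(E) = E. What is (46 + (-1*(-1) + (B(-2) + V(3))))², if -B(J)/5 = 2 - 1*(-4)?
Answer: 400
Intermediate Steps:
B(J) = -30 (B(J) = -5*(2 - 1*(-4)) = -5*(2 + 4) = -5*6 = -30)
(46 + (-1*(-1) + (B(-2) + V(3))))² = (46 + (-1*(-1) + (-30 + 3)))² = (46 + (1 - 27))² = (46 - 26)² = 20² = 400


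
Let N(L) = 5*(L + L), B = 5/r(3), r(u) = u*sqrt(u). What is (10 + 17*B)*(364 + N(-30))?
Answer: 640 + 5440*sqrt(3)/9 ≈ 1686.9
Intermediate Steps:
r(u) = u**(3/2)
B = 5*sqrt(3)/9 (B = 5/(3**(3/2)) = 5/((3*sqrt(3))) = 5*(sqrt(3)/9) = 5*sqrt(3)/9 ≈ 0.96225)
N(L) = 10*L (N(L) = 5*(2*L) = 10*L)
(10 + 17*B)*(364 + N(-30)) = (10 + 17*(5*sqrt(3)/9))*(364 + 10*(-30)) = (10 + 85*sqrt(3)/9)*(364 - 300) = (10 + 85*sqrt(3)/9)*64 = 640 + 5440*sqrt(3)/9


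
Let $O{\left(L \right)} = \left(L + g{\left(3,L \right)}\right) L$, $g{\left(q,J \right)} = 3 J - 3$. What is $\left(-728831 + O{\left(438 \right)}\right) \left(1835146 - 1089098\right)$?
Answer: $27776113088$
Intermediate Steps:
$g{\left(q,J \right)} = -3 + 3 J$
$O{\left(L \right)} = L \left(-3 + 4 L\right)$ ($O{\left(L \right)} = \left(L + \left(-3 + 3 L\right)\right) L = \left(-3 + 4 L\right) L = L \left(-3 + 4 L\right)$)
$\left(-728831 + O{\left(438 \right)}\right) \left(1835146 - 1089098\right) = \left(-728831 + 438 \left(-3 + 4 \cdot 438\right)\right) \left(1835146 - 1089098\right) = \left(-728831 + 438 \left(-3 + 1752\right)\right) 746048 = \left(-728831 + 438 \cdot 1749\right) 746048 = \left(-728831 + 766062\right) 746048 = 37231 \cdot 746048 = 27776113088$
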